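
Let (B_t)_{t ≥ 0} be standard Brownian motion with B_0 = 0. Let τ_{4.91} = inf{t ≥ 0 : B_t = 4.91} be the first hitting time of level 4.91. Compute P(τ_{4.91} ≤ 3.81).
P(τ_{4.91} ≤ 3.81) = 2(1 − Φ(4.91/√3.81)) = 2(1 − Φ(2.5155)) ≈ 0.0119

By the reflection principle for standard BM, P(τ_b ≤ t) = 2 · P(B_t ≥ b). Since B_t ~ N(0, t), P(B_t ≥ 4.91) = 1 − Φ(4.91/√t) = 1 − Φ(4.91/√3.81) = 1 − Φ(2.5155) ≈ 0.00594. Doubling: P(τ_{4.91} ≤ 3.81) ≈ 2 · 0.00594 = 0.01188 ≈ 0.0119.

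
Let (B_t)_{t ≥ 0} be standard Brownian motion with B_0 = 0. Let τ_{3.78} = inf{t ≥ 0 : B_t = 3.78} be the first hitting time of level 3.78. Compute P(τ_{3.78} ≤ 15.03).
P(τ_{3.78} ≤ 15.03) = 2(1 − Φ(3.78/√15.03)) = 2(1 − Φ(0.9750)) ≈ 0.3296

By the reflection principle for standard BM, P(τ_b ≤ t) = 2 · P(B_t ≥ b). Since B_t ~ N(0, t), P(B_t ≥ 3.78) = 1 − Φ(3.78/√t) = 1 − Φ(3.78/√15.03) = 1 − Φ(0.9750) ≈ 0.16478. Doubling: P(τ_{3.78} ≤ 15.03) ≈ 2 · 0.16478 = 0.32956 ≈ 0.3296.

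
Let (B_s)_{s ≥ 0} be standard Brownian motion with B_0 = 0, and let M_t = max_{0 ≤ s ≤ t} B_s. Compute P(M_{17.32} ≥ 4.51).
P(M_{17.32} ≥ 4.51) = 2·P(B_{17.32} ≥ 4.51) = 2(1 − Φ(4.51/√17.32)) ≈ 0.2785

By the reflection principle for Brownian motion, P(M_t ≥ a) = 2 · P(B_t ≥ a) for a ≥ 0. Since B_t ~ N(0, t), P(B_t ≥ 4.51) = 1 − Φ(4.51/√t) = 1 − Φ(4.51/√17.32) = 1 − Φ(1.0837). So
  P(M_{17.32} ≥ 4.51) = 2(1 − Φ(1.0837)) ≈ 0.2785.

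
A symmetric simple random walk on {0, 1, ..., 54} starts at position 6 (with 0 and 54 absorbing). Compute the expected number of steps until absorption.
E[τ | X_0 = 6] = 288

Let v_k = E[τ | X_0 = k]. Boundary: v_0 = v_54 = 0. Recurrence: v_k = 1 + (v_{k-1} + v_{k+1})/2 for 1 ≤ k ≤ 53. The particular solution to v_k − (v_{k-1} + v_{k+1})/2 = 1 is v_k = −k^2. Adding homogeneous solution A + B k and matching boundaries gives v_k = k (54 − k). Substituting k = 6: v_6 = 6 · 48 = 288.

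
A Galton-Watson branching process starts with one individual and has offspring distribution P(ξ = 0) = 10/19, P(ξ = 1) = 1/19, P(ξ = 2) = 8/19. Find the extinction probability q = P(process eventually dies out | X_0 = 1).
q = 1

Mean offspring μ = 0·10/19 + 1·1/19 + 2·8/19 = 17/19 ≤ 1. For μ ≤ 1 with offspring not concentrated at 1, the Galton-Watson process goes extinct almost surely, so q = 1.
(Algebraic check: The pgf is f(s) = 10/19 + 1/19·s + 8/19·s². The extinction probability q is the smallest fixed point of f in [0, 1]. Setting s = f(s):
  8/19·s² + (1/19 − 1)·s + 10/19 = 0
  8/19·s² − (10/19 + 8/19)·s + 10/19 = 0
which factors as (s − 1)·(8/19·s − 10/19) = 0, giving roots s = 1 and s = (10/19)/(8/19) = 5/4. Since 5/4 ≥ 1, the smallest root in [0, 1] is s = 1.)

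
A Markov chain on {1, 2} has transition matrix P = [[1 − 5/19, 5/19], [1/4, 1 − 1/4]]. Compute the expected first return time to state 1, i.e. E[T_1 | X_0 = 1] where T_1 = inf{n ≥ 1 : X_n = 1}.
E[T_1 | X_0 = 1] = 1/π_1 = 39/19

For an irreducible recurrent Markov chain with stationary distribution π, E[T_i | X_0 = i] = 1/π_i (Kac's formula). Here π_1 = (1/4)/(5/19 + 1/4) = (1/4)/(39/76) = 19/39, so E[T_1 | X_0 = 1] = 1/π_1 = (5/19 + 1/4)/(1/4) = (39/76)/(1/4) = 39/19.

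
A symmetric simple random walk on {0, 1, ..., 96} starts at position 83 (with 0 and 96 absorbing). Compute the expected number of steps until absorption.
E[τ | X_0 = 83] = 1079

Let v_k = E[τ | X_0 = k]. Boundary: v_0 = v_96 = 0. Recurrence: v_k = 1 + (v_{k-1} + v_{k+1})/2 for 1 ≤ k ≤ 95. The particular solution to v_k − (v_{k-1} + v_{k+1})/2 = 1 is v_k = −k^2. Adding homogeneous solution A + B k and matching boundaries gives v_k = k (96 − k). Substituting k = 83: v_83 = 83 · 13 = 1079.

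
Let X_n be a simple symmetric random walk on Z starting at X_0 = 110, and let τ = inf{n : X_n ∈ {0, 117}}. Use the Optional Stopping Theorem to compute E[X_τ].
E[X_τ] = 110

X_n is a martingale and τ is a bounded-mean stopping time (indeed τ is finite a.s. with bounded expectation since the walk is in a bounded region). By the OST, E[X_τ] = E[X_0] = 110. Equivalently: E[X_τ] = 117 · P(hit 117 first) + 0 · P(hit 0 first) = 117 · (110/117) = 110.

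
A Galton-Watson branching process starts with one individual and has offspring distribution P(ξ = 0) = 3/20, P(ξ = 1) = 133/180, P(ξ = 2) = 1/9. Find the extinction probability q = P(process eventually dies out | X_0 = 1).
q = 1

Mean offspring μ = 0·3/20 + 1·133/180 + 2·1/9 = 173/180 ≤ 1. For μ ≤ 1 with offspring not concentrated at 1, the Galton-Watson process goes extinct almost surely, so q = 1.
(Algebraic check: The pgf is f(s) = 3/20 + 133/180·s + 1/9·s². The extinction probability q is the smallest fixed point of f in [0, 1]. Setting s = f(s):
  1/9·s² + (133/180 − 1)·s + 3/20 = 0
  1/9·s² − (3/20 + 1/9)·s + 3/20 = 0
which factors as (s − 1)·(1/9·s − 3/20) = 0, giving roots s = 1 and s = (3/20)/(1/9) = 27/20. Since 27/20 ≥ 1, the smallest root in [0, 1] is s = 1.)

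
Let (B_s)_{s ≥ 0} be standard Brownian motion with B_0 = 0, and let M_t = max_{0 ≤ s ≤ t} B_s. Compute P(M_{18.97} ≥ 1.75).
P(M_{18.97} ≥ 1.75) = 2·P(B_{18.97} ≥ 1.75) = 2(1 − Φ(1.75/√18.97)) ≈ 0.6878

By the reflection principle for Brownian motion, P(M_t ≥ a) = 2 · P(B_t ≥ a) for a ≥ 0. Since B_t ~ N(0, t), P(B_t ≥ 1.75) = 1 − Φ(1.75/√t) = 1 − Φ(1.75/√18.97) = 1 − Φ(0.4018). So
  P(M_{18.97} ≥ 1.75) = 2(1 − Φ(0.4018)) ≈ 0.6878.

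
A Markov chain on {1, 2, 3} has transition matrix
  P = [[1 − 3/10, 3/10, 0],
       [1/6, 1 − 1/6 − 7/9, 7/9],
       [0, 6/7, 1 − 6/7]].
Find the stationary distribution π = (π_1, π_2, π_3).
π = (30/133, 54/133, 7/19)

This is a birth-death chain on three states, which satisfies detailed balance: π_1 · P_{12} = π_2 · P_{21} and π_2 · P_{23} = π_3 · P_{32}.
From π_1 · 3/10 = π_2 · 1/6: π_2/π_1 = (3/10)/(1/6) = 9/5.
From π_2 · 7/9 = π_3 · 6/7: π_3/π_2 = (7/9)/(6/7) = 49/54.
Take π_1 proportional to 1; then unnormalized π = (1, 9/5, 49/30). Normalize by dividing by the sum 133/30:
  π = (30/133, 54/133, 7/19).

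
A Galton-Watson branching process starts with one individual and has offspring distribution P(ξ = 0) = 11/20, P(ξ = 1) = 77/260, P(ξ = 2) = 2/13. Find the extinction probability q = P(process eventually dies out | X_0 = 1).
q = 1

Mean offspring μ = 0·11/20 + 1·77/260 + 2·2/13 = 157/260 ≤ 1. For μ ≤ 1 with offspring not concentrated at 1, the Galton-Watson process goes extinct almost surely, so q = 1.
(Algebraic check: The pgf is f(s) = 11/20 + 77/260·s + 2/13·s². The extinction probability q is the smallest fixed point of f in [0, 1]. Setting s = f(s):
  2/13·s² + (77/260 − 1)·s + 11/20 = 0
  2/13·s² − (11/20 + 2/13)·s + 11/20 = 0
which factors as (s − 1)·(2/13·s − 11/20) = 0, giving roots s = 1 and s = (11/20)/(2/13) = 143/40. Since 143/40 ≥ 1, the smallest root in [0, 1] is s = 1.)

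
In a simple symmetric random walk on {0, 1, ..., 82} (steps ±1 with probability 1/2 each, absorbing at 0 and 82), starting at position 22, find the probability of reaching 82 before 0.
P(hit 82 before 0) = 22/82 = 11/41

Let u_k = P(hit 82 before 0 | start at k). Then u_0 = 0, u_82 = 1, and u_k = u_{k-1}/2 + u_{k+1}/2 for 1 ≤ k ≤ 81. This harmonic recurrence is solved by u_k = k/82, giving u_22 = 22/82 = 11/41.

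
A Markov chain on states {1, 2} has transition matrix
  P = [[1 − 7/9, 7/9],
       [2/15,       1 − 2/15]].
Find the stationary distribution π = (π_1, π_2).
π_1 = 6/41, π_2 = 35/41

Solve πP = π with π_1 + π_2 = 1. From πP = π: π_1 · (1 − 7/9) + π_2 · 2/15 = π_1 ⇒ π_2 · 2/15 = π_1 · 7/9 ⇒ π_2/π_1 = (7/9)/(2/15) = 35/6. Together with π_1 + π_2 = 1:
  π_1 = (2/15)/(7/9 + 2/15) = (2/15)/(41/45) = 6/41,
  π_2 = (7/9)/(7/9 + 2/15) = (7/9)/(41/45) = 35/41.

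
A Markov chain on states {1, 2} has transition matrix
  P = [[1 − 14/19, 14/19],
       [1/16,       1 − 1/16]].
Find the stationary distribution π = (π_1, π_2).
π_1 = 19/243, π_2 = 224/243

Solve πP = π with π_1 + π_2 = 1. From πP = π: π_1 · (1 − 14/19) + π_2 · 1/16 = π_1 ⇒ π_2 · 1/16 = π_1 · 14/19 ⇒ π_2/π_1 = (14/19)/(1/16) = 224/19. Together with π_1 + π_2 = 1:
  π_1 = (1/16)/(14/19 + 1/16) = (1/16)/(243/304) = 19/243,
  π_2 = (14/19)/(14/19 + 1/16) = (14/19)/(243/304) = 224/243.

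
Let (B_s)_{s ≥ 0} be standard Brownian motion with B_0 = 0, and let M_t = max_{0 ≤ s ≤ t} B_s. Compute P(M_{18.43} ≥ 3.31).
P(M_{18.43} ≥ 3.31) = 2·P(B_{18.43} ≥ 3.31) = 2(1 − Φ(3.31/√18.43)) ≈ 0.4407

By the reflection principle for Brownian motion, P(M_t ≥ a) = 2 · P(B_t ≥ a) for a ≥ 0. Since B_t ~ N(0, t), P(B_t ≥ 3.31) = 1 − Φ(3.31/√t) = 1 − Φ(3.31/√18.43) = 1 − Φ(0.7710). So
  P(M_{18.43} ≥ 3.31) = 2(1 − Φ(0.7710)) ≈ 0.4407.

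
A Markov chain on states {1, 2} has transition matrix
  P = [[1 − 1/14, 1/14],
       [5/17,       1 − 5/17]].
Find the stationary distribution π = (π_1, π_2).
π_1 = 70/87, π_2 = 17/87

Solve πP = π with π_1 + π_2 = 1. From πP = π: π_1 · (1 − 1/14) + π_2 · 5/17 = π_1 ⇒ π_2 · 5/17 = π_1 · 1/14 ⇒ π_2/π_1 = (1/14)/(5/17) = 17/70. Together with π_1 + π_2 = 1:
  π_1 = (5/17)/(1/14 + 5/17) = (5/17)/(87/238) = 70/87,
  π_2 = (1/14)/(1/14 + 5/17) = (1/14)/(87/238) = 17/87.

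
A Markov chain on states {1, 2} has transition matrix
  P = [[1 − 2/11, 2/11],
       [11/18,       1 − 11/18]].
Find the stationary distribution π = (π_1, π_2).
π_1 = 121/157, π_2 = 36/157

Solve πP = π with π_1 + π_2 = 1. From πP = π: π_1 · (1 − 2/11) + π_2 · 11/18 = π_1 ⇒ π_2 · 11/18 = π_1 · 2/11 ⇒ π_2/π_1 = (2/11)/(11/18) = 36/121. Together with π_1 + π_2 = 1:
  π_1 = (11/18)/(2/11 + 11/18) = (11/18)/(157/198) = 121/157,
  π_2 = (2/11)/(2/11 + 11/18) = (2/11)/(157/198) = 36/157.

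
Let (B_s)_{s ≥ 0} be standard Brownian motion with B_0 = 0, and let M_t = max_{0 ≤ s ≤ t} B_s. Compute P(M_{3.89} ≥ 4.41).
P(M_{3.89} ≥ 4.41) = 2·P(B_{3.89} ≥ 4.41) = 2(1 − Φ(4.41/√3.89)) ≈ 0.0254

By the reflection principle for Brownian motion, P(M_t ≥ a) = 2 · P(B_t ≥ a) for a ≥ 0. Since B_t ~ N(0, t), P(B_t ≥ 4.41) = 1 − Φ(4.41/√t) = 1 − Φ(4.41/√3.89) = 1 − Φ(2.2360). So
  P(M_{3.89} ≥ 4.41) = 2(1 − Φ(2.2360)) ≈ 0.0254.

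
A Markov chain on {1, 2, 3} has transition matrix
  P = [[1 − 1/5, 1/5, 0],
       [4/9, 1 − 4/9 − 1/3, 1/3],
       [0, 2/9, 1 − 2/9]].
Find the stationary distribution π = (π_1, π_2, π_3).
π = (8/17, 18/85, 27/85)

This is a birth-death chain on three states, which satisfies detailed balance: π_1 · P_{12} = π_2 · P_{21} and π_2 · P_{23} = π_3 · P_{32}.
From π_1 · 1/5 = π_2 · 4/9: π_2/π_1 = (1/5)/(4/9) = 9/20.
From π_2 · 1/3 = π_3 · 2/9: π_3/π_2 = (1/3)/(2/9) = 3/2.
Take π_1 proportional to 1; then unnormalized π = (1, 9/20, 27/40). Normalize by dividing by the sum 17/8:
  π = (8/17, 18/85, 27/85).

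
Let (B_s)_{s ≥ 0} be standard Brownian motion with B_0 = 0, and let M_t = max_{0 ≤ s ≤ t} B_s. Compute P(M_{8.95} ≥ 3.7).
P(M_{8.95} ≥ 3.7) = 2·P(B_{8.95} ≥ 3.7) = 2(1 − Φ(3.7/√8.95)) ≈ 0.2162

By the reflection principle for Brownian motion, P(M_t ≥ a) = 2 · P(B_t ≥ a) for a ≥ 0. Since B_t ~ N(0, t), P(B_t ≥ 3.7) = 1 − Φ(3.7/√t) = 1 − Φ(3.7/√8.95) = 1 − Φ(1.2368). So
  P(M_{8.95} ≥ 3.7) = 2(1 − Φ(1.2368)) ≈ 0.2162.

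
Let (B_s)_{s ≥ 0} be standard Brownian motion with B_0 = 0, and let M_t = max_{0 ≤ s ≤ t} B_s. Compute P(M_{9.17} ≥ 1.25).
P(M_{9.17} ≥ 1.25) = 2·P(B_{9.17} ≥ 1.25) = 2(1 − Φ(1.25/√9.17)) ≈ 0.6798

By the reflection principle for Brownian motion, P(M_t ≥ a) = 2 · P(B_t ≥ a) for a ≥ 0. Since B_t ~ N(0, t), P(B_t ≥ 1.25) = 1 − Φ(1.25/√t) = 1 − Φ(1.25/√9.17) = 1 − Φ(0.4128). So
  P(M_{9.17} ≥ 1.25) = 2(1 − Φ(0.4128)) ≈ 0.6798.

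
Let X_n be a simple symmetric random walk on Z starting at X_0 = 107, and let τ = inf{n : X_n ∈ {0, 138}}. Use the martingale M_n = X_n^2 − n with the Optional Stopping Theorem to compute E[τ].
E[τ] = 3317

M_n = X_n^2 − n is a martingale (since E[X_{n+1}^2 | F_n] = X_n^2 + 1). By OST (τ has finite mean in a bounded region), E[M_τ] = E[M_0] = X_0^2 − 0 = 107^2 = 11449. Also E[M_τ] = E[X_τ^2] − E[τ]. The walk exits at 0 or 138, with P(hit 138 first) = 107/138, so E[X_τ^2] = 138^2 · 107/138 + 0 = 14766. Thus E[τ] = E[X_τ^2] − E[M_τ] = 14766 − 11449 = 3317 = 107(138 − 107) = 3317.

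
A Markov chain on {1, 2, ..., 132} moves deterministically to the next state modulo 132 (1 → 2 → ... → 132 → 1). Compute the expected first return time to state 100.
E[T_100 | X_0 = 100] = 132

The chain cycles deterministically, so starting at state 100 it returns in exactly 132 steps. Equivalently, the stationary distribution is uniform π_j = 1/132 for every state j, so by Kac's formula E[T_100] = 1/π_100 = 132.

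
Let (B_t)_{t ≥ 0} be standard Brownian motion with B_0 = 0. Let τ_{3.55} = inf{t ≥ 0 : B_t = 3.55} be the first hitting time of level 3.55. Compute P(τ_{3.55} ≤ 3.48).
P(τ_{3.55} ≤ 3.48) = 2(1 − Φ(3.55/√3.48)) = 2(1 − Φ(1.9030)) ≈ 0.0570

By the reflection principle for standard BM, P(τ_b ≤ t) = 2 · P(B_t ≥ b). Since B_t ~ N(0, t), P(B_t ≥ 3.55) = 1 − Φ(3.55/√t) = 1 − Φ(3.55/√3.48) = 1 − Φ(1.9030) ≈ 0.02852. Doubling: P(τ_{3.55} ≤ 3.48) ≈ 2 · 0.02852 = 0.05704 ≈ 0.0570.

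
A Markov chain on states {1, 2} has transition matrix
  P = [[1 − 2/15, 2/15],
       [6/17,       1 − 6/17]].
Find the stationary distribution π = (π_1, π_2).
π_1 = 45/62, π_2 = 17/62

Solve πP = π with π_1 + π_2 = 1. From πP = π: π_1 · (1 − 2/15) + π_2 · 6/17 = π_1 ⇒ π_2 · 6/17 = π_1 · 2/15 ⇒ π_2/π_1 = (2/15)/(6/17) = 17/45. Together with π_1 + π_2 = 1:
  π_1 = (6/17)/(2/15 + 6/17) = (6/17)/(124/255) = 45/62,
  π_2 = (2/15)/(2/15 + 6/17) = (2/15)/(124/255) = 17/62.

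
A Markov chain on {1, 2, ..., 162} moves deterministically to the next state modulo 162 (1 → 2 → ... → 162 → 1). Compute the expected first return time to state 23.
E[T_23 | X_0 = 23] = 162

The chain cycles deterministically, so starting at state 23 it returns in exactly 162 steps. Equivalently, the stationary distribution is uniform π_j = 1/162 for every state j, so by Kac's formula E[T_23] = 1/π_23 = 162.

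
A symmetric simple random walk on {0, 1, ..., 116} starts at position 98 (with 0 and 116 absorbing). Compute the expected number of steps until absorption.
E[τ | X_0 = 98] = 1764

Let v_k = E[τ | X_0 = k]. Boundary: v_0 = v_116 = 0. Recurrence: v_k = 1 + (v_{k-1} + v_{k+1})/2 for 1 ≤ k ≤ 115. The particular solution to v_k − (v_{k-1} + v_{k+1})/2 = 1 is v_k = −k^2. Adding homogeneous solution A + B k and matching boundaries gives v_k = k (116 − k). Substituting k = 98: v_98 = 98 · 18 = 1764.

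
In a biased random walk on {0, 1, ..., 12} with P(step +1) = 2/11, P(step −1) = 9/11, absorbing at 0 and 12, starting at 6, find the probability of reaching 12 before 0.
P(hit 12 before 0) = (1 − (9/2)^6) / (1 − (9/2)^12) = 64/531505

Let u_k denote P(reach 12 before 0 | start at k). Boundary: u_0 = 0, u_12 = 1. Recurrence: u_k = 2/11·u_{k+1} + 9/11·u_{k-1} for 1 ≤ k ≤ 11. Try u_k = A + B·r^k with r = q/p = (9/11)/(2/11) = 9/2. Substitution satisfies the recurrence; boundary conditions give:
  u_k = (1 − r^k) / (1 − r^N) = (1 − (9/2)^6) / (1 − (9/2)^12) = 64/531505.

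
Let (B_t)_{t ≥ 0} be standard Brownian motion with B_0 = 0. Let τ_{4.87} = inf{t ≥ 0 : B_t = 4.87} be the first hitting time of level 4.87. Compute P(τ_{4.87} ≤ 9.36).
P(τ_{4.87} ≤ 9.36) = 2(1 − Φ(4.87/√9.36)) = 2(1 − Φ(1.5918)) ≈ 0.1114

By the reflection principle for standard BM, P(τ_b ≤ t) = 2 · P(B_t ≥ b). Since B_t ~ N(0, t), P(B_t ≥ 4.87) = 1 − Φ(4.87/√t) = 1 − Φ(4.87/√9.36) = 1 − Φ(1.5918) ≈ 0.05571. Doubling: P(τ_{4.87} ≤ 9.36) ≈ 2 · 0.05571 = 0.11142 ≈ 0.1114.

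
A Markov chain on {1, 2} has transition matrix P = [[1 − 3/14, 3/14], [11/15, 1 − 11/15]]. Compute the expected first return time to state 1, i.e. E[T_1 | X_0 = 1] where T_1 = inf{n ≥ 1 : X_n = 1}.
E[T_1 | X_0 = 1] = 1/π_1 = 199/154

For an irreducible recurrent Markov chain with stationary distribution π, E[T_i | X_0 = i] = 1/π_i (Kac's formula). Here π_1 = (11/15)/(3/14 + 11/15) = (11/15)/(199/210) = 154/199, so E[T_1 | X_0 = 1] = 1/π_1 = (3/14 + 11/15)/(11/15) = (199/210)/(11/15) = 199/154.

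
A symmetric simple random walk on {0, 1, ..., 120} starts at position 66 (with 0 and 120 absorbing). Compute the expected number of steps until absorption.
E[τ | X_0 = 66] = 3564

Let v_k = E[τ | X_0 = k]. Boundary: v_0 = v_120 = 0. Recurrence: v_k = 1 + (v_{k-1} + v_{k+1})/2 for 1 ≤ k ≤ 119. The particular solution to v_k − (v_{k-1} + v_{k+1})/2 = 1 is v_k = −k^2. Adding homogeneous solution A + B k and matching boundaries gives v_k = k (120 − k). Substituting k = 66: v_66 = 66 · 54 = 3564.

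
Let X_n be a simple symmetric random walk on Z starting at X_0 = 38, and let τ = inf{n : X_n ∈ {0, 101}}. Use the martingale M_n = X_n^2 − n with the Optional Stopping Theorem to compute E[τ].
E[τ] = 2394

M_n = X_n^2 − n is a martingale (since E[X_{n+1}^2 | F_n] = X_n^2 + 1). By OST (τ has finite mean in a bounded region), E[M_τ] = E[M_0] = X_0^2 − 0 = 38^2 = 1444. Also E[M_τ] = E[X_τ^2] − E[τ]. The walk exits at 0 or 101, with P(hit 101 first) = 38/101, so E[X_τ^2] = 101^2 · 38/101 + 0 = 3838. Thus E[τ] = E[X_τ^2] − E[M_τ] = 3838 − 1444 = 2394 = 38(101 − 38) = 2394.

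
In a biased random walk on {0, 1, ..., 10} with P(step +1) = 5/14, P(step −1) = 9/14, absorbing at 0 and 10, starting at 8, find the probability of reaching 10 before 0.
P(hit 10 before 0) = (1 − (9/5)^8) / (1 − (9/5)^10) = 19042900/62089621

Let u_k denote P(reach 10 before 0 | start at k). Boundary: u_0 = 0, u_10 = 1. Recurrence: u_k = 5/14·u_{k+1} + 9/14·u_{k-1} for 1 ≤ k ≤ 9. Try u_k = A + B·r^k with r = q/p = (9/14)/(5/14) = 9/5. Substitution satisfies the recurrence; boundary conditions give:
  u_k = (1 − r^k) / (1 − r^N) = (1 − (9/5)^8) / (1 − (9/5)^10) = 19042900/62089621.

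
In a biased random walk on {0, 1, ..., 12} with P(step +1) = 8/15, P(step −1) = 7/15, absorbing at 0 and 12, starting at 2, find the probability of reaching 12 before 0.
P(hit 12 before 0) = (1 − (7/8)^2) / (1 − (7/8)^12) = 1073741824/3658545969

Let u_k denote P(reach 12 before 0 | start at k). Boundary: u_0 = 0, u_12 = 1. Recurrence: u_k = 8/15·u_{k+1} + 7/15·u_{k-1} for 1 ≤ k ≤ 11. Try u_k = A + B·r^k with r = q/p = (7/15)/(8/15) = 7/8. Substitution satisfies the recurrence; boundary conditions give:
  u_k = (1 − r^k) / (1 − r^N) = (1 − (7/8)^2) / (1 − (7/8)^12) = 1073741824/3658545969.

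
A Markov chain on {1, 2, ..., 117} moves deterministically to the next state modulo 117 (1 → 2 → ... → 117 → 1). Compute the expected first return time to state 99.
E[T_99 | X_0 = 99] = 117

The chain cycles deterministically, so starting at state 99 it returns in exactly 117 steps. Equivalently, the stationary distribution is uniform π_j = 1/117 for every state j, so by Kac's formula E[T_99] = 1/π_99 = 117.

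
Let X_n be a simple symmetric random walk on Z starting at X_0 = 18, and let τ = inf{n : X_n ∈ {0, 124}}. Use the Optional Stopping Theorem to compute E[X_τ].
E[X_τ] = 18

X_n is a martingale and τ is a bounded-mean stopping time (indeed τ is finite a.s. with bounded expectation since the walk is in a bounded region). By the OST, E[X_τ] = E[X_0] = 18. Equivalently: E[X_τ] = 124 · P(hit 124 first) + 0 · P(hit 0 first) = 124 · (18/124) = 18.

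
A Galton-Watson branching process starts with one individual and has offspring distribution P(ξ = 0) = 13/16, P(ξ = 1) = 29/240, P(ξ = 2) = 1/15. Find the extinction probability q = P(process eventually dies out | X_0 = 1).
q = 1

Mean offspring μ = 0·13/16 + 1·29/240 + 2·1/15 = 61/240 ≤ 1. For μ ≤ 1 with offspring not concentrated at 1, the Galton-Watson process goes extinct almost surely, so q = 1.
(Algebraic check: The pgf is f(s) = 13/16 + 29/240·s + 1/15·s². The extinction probability q is the smallest fixed point of f in [0, 1]. Setting s = f(s):
  1/15·s² + (29/240 − 1)·s + 13/16 = 0
  1/15·s² − (13/16 + 1/15)·s + 13/16 = 0
which factors as (s − 1)·(1/15·s − 13/16) = 0, giving roots s = 1 and s = (13/16)/(1/15) = 195/16. Since 195/16 ≥ 1, the smallest root in [0, 1] is s = 1.)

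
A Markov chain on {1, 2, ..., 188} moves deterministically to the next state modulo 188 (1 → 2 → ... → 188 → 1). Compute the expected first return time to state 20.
E[T_20 | X_0 = 20] = 188

The chain cycles deterministically, so starting at state 20 it returns in exactly 188 steps. Equivalently, the stationary distribution is uniform π_j = 1/188 for every state j, so by Kac's formula E[T_20] = 1/π_20 = 188.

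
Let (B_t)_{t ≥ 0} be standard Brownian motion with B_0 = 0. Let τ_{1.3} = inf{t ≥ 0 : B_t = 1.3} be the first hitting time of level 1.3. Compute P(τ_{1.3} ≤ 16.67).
P(τ_{1.3} ≤ 16.67) = 2(1 − Φ(1.3/√16.67)) = 2(1 − Φ(0.3184)) ≈ 0.7502

By the reflection principle for standard BM, P(τ_b ≤ t) = 2 · P(B_t ≥ b). Since B_t ~ N(0, t), P(B_t ≥ 1.3) = 1 − Φ(1.3/√t) = 1 − Φ(1.3/√16.67) = 1 − Φ(0.3184) ≈ 0.37509. Doubling: P(τ_{1.3} ≤ 16.67) ≈ 2 · 0.37509 = 0.75018 ≈ 0.7502.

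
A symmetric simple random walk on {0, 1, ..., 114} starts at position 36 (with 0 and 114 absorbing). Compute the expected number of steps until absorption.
E[τ | X_0 = 36] = 2808

Let v_k = E[τ | X_0 = k]. Boundary: v_0 = v_114 = 0. Recurrence: v_k = 1 + (v_{k-1} + v_{k+1})/2 for 1 ≤ k ≤ 113. The particular solution to v_k − (v_{k-1} + v_{k+1})/2 = 1 is v_k = −k^2. Adding homogeneous solution A + B k and matching boundaries gives v_k = k (114 − k). Substituting k = 36: v_36 = 36 · 78 = 2808.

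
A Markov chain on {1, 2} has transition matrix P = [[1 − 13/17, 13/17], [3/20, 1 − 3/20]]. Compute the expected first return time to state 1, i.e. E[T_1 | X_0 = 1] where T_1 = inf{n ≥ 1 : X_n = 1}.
E[T_1 | X_0 = 1] = 1/π_1 = 311/51

For an irreducible recurrent Markov chain with stationary distribution π, E[T_i | X_0 = i] = 1/π_i (Kac's formula). Here π_1 = (3/20)/(13/17 + 3/20) = (3/20)/(311/340) = 51/311, so E[T_1 | X_0 = 1] = 1/π_1 = (13/17 + 3/20)/(3/20) = (311/340)/(3/20) = 311/51.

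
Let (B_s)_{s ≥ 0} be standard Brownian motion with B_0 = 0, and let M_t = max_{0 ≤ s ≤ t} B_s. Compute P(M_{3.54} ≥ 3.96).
P(M_{3.54} ≥ 3.96) = 2·P(B_{3.54} ≥ 3.96) = 2(1 − Φ(3.96/√3.54)) ≈ 0.0353

By the reflection principle for Brownian motion, P(M_t ≥ a) = 2 · P(B_t ≥ a) for a ≥ 0. Since B_t ~ N(0, t), P(B_t ≥ 3.96) = 1 − Φ(3.96/√t) = 1 − Φ(3.96/√3.54) = 1 − Φ(2.1047). So
  P(M_{3.54} ≥ 3.96) = 2(1 − Φ(2.1047)) ≈ 0.0353.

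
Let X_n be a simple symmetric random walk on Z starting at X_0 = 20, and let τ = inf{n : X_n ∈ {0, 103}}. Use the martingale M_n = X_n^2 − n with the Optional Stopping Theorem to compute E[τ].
E[τ] = 1660

M_n = X_n^2 − n is a martingale (since E[X_{n+1}^2 | F_n] = X_n^2 + 1). By OST (τ has finite mean in a bounded region), E[M_τ] = E[M_0] = X_0^2 − 0 = 20^2 = 400. Also E[M_τ] = E[X_τ^2] − E[τ]. The walk exits at 0 or 103, with P(hit 103 first) = 20/103, so E[X_τ^2] = 103^2 · 20/103 + 0 = 2060. Thus E[τ] = E[X_τ^2] − E[M_τ] = 2060 − 400 = 1660 = 20(103 − 20) = 1660.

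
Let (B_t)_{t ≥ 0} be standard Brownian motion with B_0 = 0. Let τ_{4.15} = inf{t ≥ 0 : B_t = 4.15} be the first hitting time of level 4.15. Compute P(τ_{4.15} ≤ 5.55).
P(τ_{4.15} ≤ 5.55) = 2(1 − Φ(4.15/√5.55)) = 2(1 − Φ(1.7616)) ≈ 0.0781

By the reflection principle for standard BM, P(τ_b ≤ t) = 2 · P(B_t ≥ b). Since B_t ~ N(0, t), P(B_t ≥ 4.15) = 1 − Φ(4.15/√t) = 1 − Φ(4.15/√5.55) = 1 − Φ(1.7616) ≈ 0.03907. Doubling: P(τ_{4.15} ≤ 5.55) ≈ 2 · 0.03907 = 0.07814 ≈ 0.0781.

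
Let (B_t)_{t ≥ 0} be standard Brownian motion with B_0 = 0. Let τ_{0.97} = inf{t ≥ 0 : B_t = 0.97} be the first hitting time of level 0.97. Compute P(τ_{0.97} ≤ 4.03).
P(τ_{0.97} ≤ 4.03) = 2(1 − Φ(0.97/√4.03)) = 2(1 − Φ(0.4832)) ≈ 0.6290

By the reflection principle for standard BM, P(τ_b ≤ t) = 2 · P(B_t ≥ b). Since B_t ~ N(0, t), P(B_t ≥ 0.97) = 1 − Φ(0.97/√t) = 1 − Φ(0.97/√4.03) = 1 − Φ(0.4832) ≈ 0.31448. Doubling: P(τ_{0.97} ≤ 4.03) ≈ 2 · 0.31448 = 0.62896 ≈ 0.6290.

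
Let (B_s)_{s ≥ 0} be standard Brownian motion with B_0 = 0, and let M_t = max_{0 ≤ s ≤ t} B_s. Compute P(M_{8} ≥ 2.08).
P(M_{8} ≥ 2.08) = 2·P(B_{8} ≥ 2.08) = 2(1 − Φ(2.08/√8)) ≈ 0.4621

By the reflection principle for Brownian motion, P(M_t ≥ a) = 2 · P(B_t ≥ a) for a ≥ 0. Since B_t ~ N(0, t), P(B_t ≥ 2.08) = 1 − Φ(2.08/√t) = 1 − Φ(2.08/√8) = 1 − Φ(0.7354). So
  P(M_{8} ≥ 2.08) = 2(1 − Φ(0.7354)) ≈ 0.4621.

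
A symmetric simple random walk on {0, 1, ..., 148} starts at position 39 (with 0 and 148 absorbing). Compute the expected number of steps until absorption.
E[τ | X_0 = 39] = 4251

Let v_k = E[τ | X_0 = k]. Boundary: v_0 = v_148 = 0. Recurrence: v_k = 1 + (v_{k-1} + v_{k+1})/2 for 1 ≤ k ≤ 147. The particular solution to v_k − (v_{k-1} + v_{k+1})/2 = 1 is v_k = −k^2. Adding homogeneous solution A + B k and matching boundaries gives v_k = k (148 − k). Substituting k = 39: v_39 = 39 · 109 = 4251.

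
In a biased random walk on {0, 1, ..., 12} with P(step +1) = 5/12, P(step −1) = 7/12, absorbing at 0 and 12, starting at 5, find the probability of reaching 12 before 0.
P(hit 12 before 0) = (1 − (7/5)^5) / (1 − (7/5)^12) = 534453125/6798573288

Let u_k denote P(reach 12 before 0 | start at k). Boundary: u_0 = 0, u_12 = 1. Recurrence: u_k = 5/12·u_{k+1} + 7/12·u_{k-1} for 1 ≤ k ≤ 11. Try u_k = A + B·r^k with r = q/p = (7/12)/(5/12) = 7/5. Substitution satisfies the recurrence; boundary conditions give:
  u_k = (1 − r^k) / (1 − r^N) = (1 − (7/5)^5) / (1 − (7/5)^12) = 534453125/6798573288.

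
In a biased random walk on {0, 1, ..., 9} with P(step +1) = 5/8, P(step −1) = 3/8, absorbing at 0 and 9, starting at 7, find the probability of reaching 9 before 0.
P(hit 9 before 0) = (1 − (3/5)^7) / (1 − (3/5)^9) = 949225/966721

Let u_k denote P(reach 9 before 0 | start at k). Boundary: u_0 = 0, u_9 = 1. Recurrence: u_k = 5/8·u_{k+1} + 3/8·u_{k-1} for 1 ≤ k ≤ 8. Try u_k = A + B·r^k with r = q/p = (3/8)/(5/8) = 3/5. Substitution satisfies the recurrence; boundary conditions give:
  u_k = (1 − r^k) / (1 − r^N) = (1 − (3/5)^7) / (1 − (3/5)^9) = 949225/966721.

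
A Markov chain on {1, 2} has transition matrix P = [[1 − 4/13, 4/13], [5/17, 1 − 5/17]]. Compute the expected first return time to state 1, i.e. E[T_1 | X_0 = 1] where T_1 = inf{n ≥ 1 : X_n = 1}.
E[T_1 | X_0 = 1] = 1/π_1 = 133/65

For an irreducible recurrent Markov chain with stationary distribution π, E[T_i | X_0 = i] = 1/π_i (Kac's formula). Here π_1 = (5/17)/(4/13 + 5/17) = (5/17)/(133/221) = 65/133, so E[T_1 | X_0 = 1] = 1/π_1 = (4/13 + 5/17)/(5/17) = (133/221)/(5/17) = 133/65.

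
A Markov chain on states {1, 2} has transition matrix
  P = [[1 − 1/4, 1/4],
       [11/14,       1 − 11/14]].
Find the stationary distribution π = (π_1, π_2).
π_1 = 22/29, π_2 = 7/29

Solve πP = π with π_1 + π_2 = 1. From πP = π: π_1 · (1 − 1/4) + π_2 · 11/14 = π_1 ⇒ π_2 · 11/14 = π_1 · 1/4 ⇒ π_2/π_1 = (1/4)/(11/14) = 7/22. Together with π_1 + π_2 = 1:
  π_1 = (11/14)/(1/4 + 11/14) = (11/14)/(29/28) = 22/29,
  π_2 = (1/4)/(1/4 + 11/14) = (1/4)/(29/28) = 7/29.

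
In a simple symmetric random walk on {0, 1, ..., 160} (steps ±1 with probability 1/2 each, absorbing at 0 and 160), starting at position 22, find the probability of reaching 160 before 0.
P(hit 160 before 0) = 22/160 = 11/80

Let u_k = P(hit 160 before 0 | start at k). Then u_0 = 0, u_160 = 1, and u_k = u_{k-1}/2 + u_{k+1}/2 for 1 ≤ k ≤ 159. This harmonic recurrence is solved by u_k = k/160, giving u_22 = 22/160 = 11/80.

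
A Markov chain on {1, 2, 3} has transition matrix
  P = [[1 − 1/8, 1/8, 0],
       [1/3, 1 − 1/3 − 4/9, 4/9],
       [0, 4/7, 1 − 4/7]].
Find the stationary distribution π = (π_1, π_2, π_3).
π = (3/5, 9/40, 7/40)

This is a birth-death chain on three states, which satisfies detailed balance: π_1 · P_{12} = π_2 · P_{21} and π_2 · P_{23} = π_3 · P_{32}.
From π_1 · 1/8 = π_2 · 1/3: π_2/π_1 = (1/8)/(1/3) = 3/8.
From π_2 · 4/9 = π_3 · 4/7: π_3/π_2 = (4/9)/(4/7) = 7/9.
Take π_1 proportional to 1; then unnormalized π = (1, 3/8, 7/24). Normalize by dividing by the sum 5/3:
  π = (3/5, 9/40, 7/40).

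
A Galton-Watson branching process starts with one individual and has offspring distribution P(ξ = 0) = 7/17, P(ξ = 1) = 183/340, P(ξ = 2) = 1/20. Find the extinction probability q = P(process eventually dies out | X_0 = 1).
q = 1

Mean offspring μ = 0·7/17 + 1·183/340 + 2·1/20 = 217/340 ≤ 1. For μ ≤ 1 with offspring not concentrated at 1, the Galton-Watson process goes extinct almost surely, so q = 1.
(Algebraic check: The pgf is f(s) = 7/17 + 183/340·s + 1/20·s². The extinction probability q is the smallest fixed point of f in [0, 1]. Setting s = f(s):
  1/20·s² + (183/340 − 1)·s + 7/17 = 0
  1/20·s² − (7/17 + 1/20)·s + 7/17 = 0
which factors as (s − 1)·(1/20·s − 7/17) = 0, giving roots s = 1 and s = (7/17)/(1/20) = 140/17. Since 140/17 ≥ 1, the smallest root in [0, 1] is s = 1.)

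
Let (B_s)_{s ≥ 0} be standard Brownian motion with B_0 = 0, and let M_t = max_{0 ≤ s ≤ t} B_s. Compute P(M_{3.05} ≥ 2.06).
P(M_{3.05} ≥ 2.06) = 2·P(B_{3.05} ≥ 2.06) = 2(1 − Φ(2.06/√3.05)) ≈ 0.2382

By the reflection principle for Brownian motion, P(M_t ≥ a) = 2 · P(B_t ≥ a) for a ≥ 0. Since B_t ~ N(0, t), P(B_t ≥ 2.06) = 1 − Φ(2.06/√t) = 1 − Φ(2.06/√3.05) = 1 − Φ(1.1796). So
  P(M_{3.05} ≥ 2.06) = 2(1 − Φ(1.1796)) ≈ 0.2382.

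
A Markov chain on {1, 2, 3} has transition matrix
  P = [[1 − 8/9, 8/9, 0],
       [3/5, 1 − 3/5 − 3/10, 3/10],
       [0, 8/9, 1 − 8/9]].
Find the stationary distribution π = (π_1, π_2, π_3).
π = (54/161, 80/161, 27/161)

This is a birth-death chain on three states, which satisfies detailed balance: π_1 · P_{12} = π_2 · P_{21} and π_2 · P_{23} = π_3 · P_{32}.
From π_1 · 8/9 = π_2 · 3/5: π_2/π_1 = (8/9)/(3/5) = 40/27.
From π_2 · 3/10 = π_3 · 8/9: π_3/π_2 = (3/10)/(8/9) = 27/80.
Take π_1 proportional to 1; then unnormalized π = (1, 40/27, 1/2). Normalize by dividing by the sum 161/54:
  π = (54/161, 80/161, 27/161).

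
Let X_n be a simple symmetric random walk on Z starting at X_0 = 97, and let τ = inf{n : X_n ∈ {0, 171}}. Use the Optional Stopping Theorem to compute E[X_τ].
E[X_τ] = 97

X_n is a martingale and τ is a bounded-mean stopping time (indeed τ is finite a.s. with bounded expectation since the walk is in a bounded region). By the OST, E[X_τ] = E[X_0] = 97. Equivalently: E[X_τ] = 171 · P(hit 171 first) + 0 · P(hit 0 first) = 171 · (97/171) = 97.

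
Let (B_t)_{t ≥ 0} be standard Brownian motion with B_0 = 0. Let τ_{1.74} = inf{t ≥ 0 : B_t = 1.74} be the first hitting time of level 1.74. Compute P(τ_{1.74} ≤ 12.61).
P(τ_{1.74} ≤ 12.61) = 2(1 − Φ(1.74/√12.61)) = 2(1 − Φ(0.4900)) ≈ 0.6241

By the reflection principle for standard BM, P(τ_b ≤ t) = 2 · P(B_t ≥ b). Since B_t ~ N(0, t), P(B_t ≥ 1.74) = 1 − Φ(1.74/√t) = 1 − Φ(1.74/√12.61) = 1 − Φ(0.4900) ≈ 0.31207. Doubling: P(τ_{1.74} ≤ 12.61) ≈ 2 · 0.31207 = 0.62414 ≈ 0.6241.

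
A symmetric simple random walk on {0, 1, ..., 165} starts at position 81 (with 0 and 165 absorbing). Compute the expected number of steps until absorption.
E[τ | X_0 = 81] = 6804

Let v_k = E[τ | X_0 = k]. Boundary: v_0 = v_165 = 0. Recurrence: v_k = 1 + (v_{k-1} + v_{k+1})/2 for 1 ≤ k ≤ 164. The particular solution to v_k − (v_{k-1} + v_{k+1})/2 = 1 is v_k = −k^2. Adding homogeneous solution A + B k and matching boundaries gives v_k = k (165 − k). Substituting k = 81: v_81 = 81 · 84 = 6804.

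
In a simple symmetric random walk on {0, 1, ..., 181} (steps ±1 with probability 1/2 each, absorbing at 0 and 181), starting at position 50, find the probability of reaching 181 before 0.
P(hit 181 before 0) = 50/181

Let u_k = P(hit 181 before 0 | start at k). Then u_0 = 0, u_181 = 1, and u_k = u_{k-1}/2 + u_{k+1}/2 for 1 ≤ k ≤ 180. This harmonic recurrence is solved by u_k = k/181, giving u_50 = 50/181.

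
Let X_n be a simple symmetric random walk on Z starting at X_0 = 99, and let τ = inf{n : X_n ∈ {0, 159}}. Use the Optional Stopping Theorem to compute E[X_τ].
E[X_τ] = 99

X_n is a martingale and τ is a bounded-mean stopping time (indeed τ is finite a.s. with bounded expectation since the walk is in a bounded region). By the OST, E[X_τ] = E[X_0] = 99. Equivalently: E[X_τ] = 159 · P(hit 159 first) + 0 · P(hit 0 first) = 159 · (99/159) = 99.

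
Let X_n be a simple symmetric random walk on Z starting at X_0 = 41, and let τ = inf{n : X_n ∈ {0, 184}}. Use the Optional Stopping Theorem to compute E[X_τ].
E[X_τ] = 41

X_n is a martingale and τ is a bounded-mean stopping time (indeed τ is finite a.s. with bounded expectation since the walk is in a bounded region). By the OST, E[X_τ] = E[X_0] = 41. Equivalently: E[X_τ] = 184 · P(hit 184 first) + 0 · P(hit 0 first) = 184 · (41/184) = 41.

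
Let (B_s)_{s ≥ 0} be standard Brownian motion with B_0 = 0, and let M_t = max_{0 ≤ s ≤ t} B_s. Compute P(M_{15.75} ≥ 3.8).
P(M_{15.75} ≥ 3.8) = 2·P(B_{15.75} ≥ 3.8) = 2(1 − Φ(3.8/√15.75)) ≈ 0.3383

By the reflection principle for Brownian motion, P(M_t ≥ a) = 2 · P(B_t ≥ a) for a ≥ 0. Since B_t ~ N(0, t), P(B_t ≥ 3.8) = 1 − Φ(3.8/√t) = 1 − Φ(3.8/√15.75) = 1 − Φ(0.9575). So
  P(M_{15.75} ≥ 3.8) = 2(1 − Φ(0.9575)) ≈ 0.3383.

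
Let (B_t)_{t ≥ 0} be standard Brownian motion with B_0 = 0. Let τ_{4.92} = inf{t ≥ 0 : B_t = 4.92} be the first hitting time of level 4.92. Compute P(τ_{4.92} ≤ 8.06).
P(τ_{4.92} ≤ 8.06) = 2(1 − Φ(4.92/√8.06)) = 2(1 − Φ(1.7330)) ≈ 0.0831

By the reflection principle for standard BM, P(τ_b ≤ t) = 2 · P(B_t ≥ b). Since B_t ~ N(0, t), P(B_t ≥ 4.92) = 1 − Φ(4.92/√t) = 1 − Φ(4.92/√8.06) = 1 − Φ(1.7330) ≈ 0.04155. Doubling: P(τ_{4.92} ≤ 8.06) ≈ 2 · 0.04155 = 0.08310 ≈ 0.0831.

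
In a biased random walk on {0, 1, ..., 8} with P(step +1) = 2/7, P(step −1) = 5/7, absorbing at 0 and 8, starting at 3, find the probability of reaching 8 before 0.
P(hit 8 before 0) = (1 − (5/2)^3) / (1 − (5/2)^8) = 1248/130123

Let u_k denote P(reach 8 before 0 | start at k). Boundary: u_0 = 0, u_8 = 1. Recurrence: u_k = 2/7·u_{k+1} + 5/7·u_{k-1} for 1 ≤ k ≤ 7. Try u_k = A + B·r^k with r = q/p = (5/7)/(2/7) = 5/2. Substitution satisfies the recurrence; boundary conditions give:
  u_k = (1 − r^k) / (1 − r^N) = (1 − (5/2)^3) / (1 − (5/2)^8) = 1248/130123.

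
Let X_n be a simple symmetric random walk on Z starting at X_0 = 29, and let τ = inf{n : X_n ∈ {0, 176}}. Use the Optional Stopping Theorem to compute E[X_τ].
E[X_τ] = 29

X_n is a martingale and τ is a bounded-mean stopping time (indeed τ is finite a.s. with bounded expectation since the walk is in a bounded region). By the OST, E[X_τ] = E[X_0] = 29. Equivalently: E[X_τ] = 176 · P(hit 176 first) + 0 · P(hit 0 first) = 176 · (29/176) = 29.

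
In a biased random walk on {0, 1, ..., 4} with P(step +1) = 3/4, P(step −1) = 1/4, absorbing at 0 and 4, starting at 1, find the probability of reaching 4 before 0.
P(hit 4 before 0) = (1 − (1/3)^1) / (1 − (1/3)^4) = 27/40

Let u_k denote P(reach 4 before 0 | start at k). Boundary: u_0 = 0, u_4 = 1. Recurrence: u_k = 3/4·u_{k+1} + 1/4·u_{k-1} for 1 ≤ k ≤ 3. Try u_k = A + B·r^k with r = q/p = (1/4)/(3/4) = 1/3. Substitution satisfies the recurrence; boundary conditions give:
  u_k = (1 − r^k) / (1 − r^N) = (1 − (1/3)^1) / (1 − (1/3)^4) = 27/40.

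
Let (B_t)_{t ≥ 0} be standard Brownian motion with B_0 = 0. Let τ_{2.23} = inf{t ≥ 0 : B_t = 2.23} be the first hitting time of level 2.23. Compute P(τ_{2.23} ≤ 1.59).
P(τ_{2.23} ≤ 1.59) = 2(1 − Φ(2.23/√1.59)) = 2(1 − Φ(1.7685)) ≈ 0.0770

By the reflection principle for standard BM, P(τ_b ≤ t) = 2 · P(B_t ≥ b). Since B_t ~ N(0, t), P(B_t ≥ 2.23) = 1 − Φ(2.23/√t) = 1 − Φ(2.23/√1.59) = 1 − Φ(1.7685) ≈ 0.03849. Doubling: P(τ_{2.23} ≤ 1.59) ≈ 2 · 0.03849 = 0.07698 ≈ 0.0770.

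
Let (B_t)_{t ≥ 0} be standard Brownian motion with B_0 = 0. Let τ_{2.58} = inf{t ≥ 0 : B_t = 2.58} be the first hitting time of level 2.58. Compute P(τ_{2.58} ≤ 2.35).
P(τ_{2.58} ≤ 2.35) = 2(1 − Φ(2.58/√2.35)) = 2(1 − Φ(1.6830)) ≈ 0.0924

By the reflection principle for standard BM, P(τ_b ≤ t) = 2 · P(B_t ≥ b). Since B_t ~ N(0, t), P(B_t ≥ 2.58) = 1 − Φ(2.58/√t) = 1 − Φ(2.58/√2.35) = 1 − Φ(1.6830) ≈ 0.04619. Doubling: P(τ_{2.58} ≤ 2.35) ≈ 2 · 0.04619 = 0.09238 ≈ 0.0924.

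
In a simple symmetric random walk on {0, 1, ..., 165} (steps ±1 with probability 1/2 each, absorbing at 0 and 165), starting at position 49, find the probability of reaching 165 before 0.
P(hit 165 before 0) = 49/165

Let u_k = P(hit 165 before 0 | start at k). Then u_0 = 0, u_165 = 1, and u_k = u_{k-1}/2 + u_{k+1}/2 for 1 ≤ k ≤ 164. This harmonic recurrence is solved by u_k = k/165, giving u_49 = 49/165.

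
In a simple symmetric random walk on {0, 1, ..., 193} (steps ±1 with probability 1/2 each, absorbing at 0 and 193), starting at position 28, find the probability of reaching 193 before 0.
P(hit 193 before 0) = 28/193

Let u_k = P(hit 193 before 0 | start at k). Then u_0 = 0, u_193 = 1, and u_k = u_{k-1}/2 + u_{k+1}/2 for 1 ≤ k ≤ 192. This harmonic recurrence is solved by u_k = k/193, giving u_28 = 28/193.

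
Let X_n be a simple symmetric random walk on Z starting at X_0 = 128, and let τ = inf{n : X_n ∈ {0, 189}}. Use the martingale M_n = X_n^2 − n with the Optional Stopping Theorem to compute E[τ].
E[τ] = 7808

M_n = X_n^2 − n is a martingale (since E[X_{n+1}^2 | F_n] = X_n^2 + 1). By OST (τ has finite mean in a bounded region), E[M_τ] = E[M_0] = X_0^2 − 0 = 128^2 = 16384. Also E[M_τ] = E[X_τ^2] − E[τ]. The walk exits at 0 or 189, with P(hit 189 first) = 128/189, so E[X_τ^2] = 189^2 · 128/189 + 0 = 24192. Thus E[τ] = E[X_τ^2] − E[M_τ] = 24192 − 16384 = 7808 = 128(189 − 128) = 7808.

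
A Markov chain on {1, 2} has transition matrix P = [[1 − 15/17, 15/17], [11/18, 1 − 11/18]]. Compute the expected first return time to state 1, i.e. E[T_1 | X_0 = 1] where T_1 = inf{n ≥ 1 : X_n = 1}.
E[T_1 | X_0 = 1] = 1/π_1 = 457/187

For an irreducible recurrent Markov chain with stationary distribution π, E[T_i | X_0 = i] = 1/π_i (Kac's formula). Here π_1 = (11/18)/(15/17 + 11/18) = (11/18)/(457/306) = 187/457, so E[T_1 | X_0 = 1] = 1/π_1 = (15/17 + 11/18)/(11/18) = (457/306)/(11/18) = 457/187.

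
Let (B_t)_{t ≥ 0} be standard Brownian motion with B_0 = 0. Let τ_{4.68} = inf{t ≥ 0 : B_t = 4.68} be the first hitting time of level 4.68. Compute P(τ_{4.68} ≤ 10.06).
P(τ_{4.68} ≤ 10.06) = 2(1 − Φ(4.68/√10.06)) = 2(1 − Φ(1.4755)) ≈ 0.1401

By the reflection principle for standard BM, P(τ_b ≤ t) = 2 · P(B_t ≥ b). Since B_t ~ N(0, t), P(B_t ≥ 4.68) = 1 − Φ(4.68/√t) = 1 − Φ(4.68/√10.06) = 1 − Φ(1.4755) ≈ 0.07004. Doubling: P(τ_{4.68} ≤ 10.06) ≈ 2 · 0.07004 = 0.14008 ≈ 0.1401.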